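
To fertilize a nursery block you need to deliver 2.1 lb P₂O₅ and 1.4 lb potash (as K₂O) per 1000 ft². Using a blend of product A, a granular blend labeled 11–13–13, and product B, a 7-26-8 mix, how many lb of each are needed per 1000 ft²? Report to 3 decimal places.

8.376 lb product A, 3.889 lb product B

Per-1000 ft² balance (a = product A, b = product B):
P₂O₅: 0.13·a + 0.26·b = 2.1
K₂O: 0.13·a + 0.08·b = 1.4
From row1: a = (2.1 − 0.26·b) / 0.13.
Into row2: 0.13·(2.1 − 0.26·b)/0.13 + 0.08·b = 1.4 → b = 3.88889, a = 8.37607.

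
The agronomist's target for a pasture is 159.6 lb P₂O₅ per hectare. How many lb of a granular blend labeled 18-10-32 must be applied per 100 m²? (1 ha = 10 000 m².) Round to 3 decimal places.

15.960 lb of product per hundred sq m

Product per hectare = 159.6 / 10% = 1596 lb.
Convert to per 100 m²: 1596 × 0.01 = 15.96 lb.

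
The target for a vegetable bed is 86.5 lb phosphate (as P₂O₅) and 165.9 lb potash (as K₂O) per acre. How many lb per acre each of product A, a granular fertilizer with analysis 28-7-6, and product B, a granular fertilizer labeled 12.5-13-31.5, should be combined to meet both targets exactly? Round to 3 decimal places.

With a, b = lb per acre of product A and product B:
P₂O₅: 0.07·a + 0.13·b = 86.5
K₂O: 0.06·a + 0.315·b = 165.9
Eliminate b: (row1) − 0.13/0.315·(row2) → 0.0452381·a = 18.0333, so a = 398.6316.
Then b = (165.9 − 0.06·398.6316) / 0.315 = 450.7368.

398.632 lb product A, 450.737 lb product B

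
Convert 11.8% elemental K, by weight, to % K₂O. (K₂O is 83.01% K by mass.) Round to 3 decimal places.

%K₂O = 11.8 / 0.8301 = 14.2152%.

14.215% K₂O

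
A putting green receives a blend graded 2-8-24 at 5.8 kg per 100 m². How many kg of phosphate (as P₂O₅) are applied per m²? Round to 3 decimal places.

P₂O₅ per 100 m² = 5.8 × 8% = 0.464 kg.
Convert to per m²: 0.464 × 0.01 = 0.00464 kg.

0.005 kg P₂O₅ per sq m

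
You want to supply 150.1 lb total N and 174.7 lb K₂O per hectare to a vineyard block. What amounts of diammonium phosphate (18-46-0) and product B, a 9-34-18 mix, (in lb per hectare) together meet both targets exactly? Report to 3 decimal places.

Per-hectare balance (a = diammonium phosphate, b = product B):
N: 0.18·a + 0.09·b = 150.1
K₂O: 0·a + 0.18·b = 174.7
Solving simultaneously: a = 348.6111, b = 970.5556.

348.611 lb diammonium phosphate, 970.556 lb product B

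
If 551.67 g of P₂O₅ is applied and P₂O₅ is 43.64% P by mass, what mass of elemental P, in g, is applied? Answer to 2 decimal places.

P = 551.67 × 0.4364 = 240.749 g.

240.75 g P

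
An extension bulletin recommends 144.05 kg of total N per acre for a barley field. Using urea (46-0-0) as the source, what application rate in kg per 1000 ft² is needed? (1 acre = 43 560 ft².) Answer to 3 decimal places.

Product per acre = 144.05 / 46% = 313.152 kg.
Convert to per 1000 ft²: 313.152 × 0.0229568 = 7.18898 kg.

7.189 kg of product per thousand sq ft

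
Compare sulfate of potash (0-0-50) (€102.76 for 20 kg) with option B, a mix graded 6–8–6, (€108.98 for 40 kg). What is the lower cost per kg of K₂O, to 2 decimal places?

sulfate of potash: K₂O per bag = 20 × 50% = 10 kg; cost = 102.76 / 10 = €10.2760/kg K₂O.
option B: K₂O per bag = 40 × 6% = 2.4 kg; cost = 108.98 / 2.4 = €45.4083/kg K₂O.
sulfate of potash is cheaper.

€10.28 per kg K₂O (sulfate of potash)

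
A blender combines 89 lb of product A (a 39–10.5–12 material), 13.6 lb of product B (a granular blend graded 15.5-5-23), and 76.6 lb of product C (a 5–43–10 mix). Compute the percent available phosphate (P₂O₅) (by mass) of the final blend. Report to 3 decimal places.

Total mass = 89 + 13.6 + 76.6 = 179.2 lb.
P₂O₅ mass = 10.5%×89 + 5%×13.6 + 43%×76.6 = 42.963 lb.
% P₂O₅ = 42.963 / 179.2 = 23.9749%.

23.975% P₂O₅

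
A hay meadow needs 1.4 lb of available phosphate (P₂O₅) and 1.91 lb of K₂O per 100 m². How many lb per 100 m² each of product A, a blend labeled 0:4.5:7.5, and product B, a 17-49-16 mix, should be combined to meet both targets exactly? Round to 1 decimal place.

24.1 lb product A, 0.6 lb product B

With a, b = lb per 100 m² of product A and product B:
P₂O₅: 0.045·a + 0.49·b = 1.4
K₂O: 0.075·a + 0.16·b = 1.91
From row1: a = (1.4 − 0.49·b) / 0.045.
Into row2: 0.075·(1.4 − 0.49·b)/0.045 + 0.16·b = 1.91 → b = 0.64467, a = 24.0914.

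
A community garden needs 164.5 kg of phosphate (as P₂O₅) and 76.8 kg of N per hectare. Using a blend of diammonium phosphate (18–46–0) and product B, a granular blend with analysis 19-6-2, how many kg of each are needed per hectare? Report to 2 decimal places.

Per-hectare balance (a = diammonium phosphate, b = product B):
P₂O₅: 0.46·a + 0.06·b = 164.5
N: 0.18·a + 0.19·b = 76.8
Eliminate a: (row1) − 0.46/0.18·(row2) → -0.425556·b = -31.7667, so b = 74.6475.
Back-substitute: a = (164.5 − 0.06·74.6475) / 0.46 = 347.872.

347.87 kg diammonium phosphate, 74.65 kg product B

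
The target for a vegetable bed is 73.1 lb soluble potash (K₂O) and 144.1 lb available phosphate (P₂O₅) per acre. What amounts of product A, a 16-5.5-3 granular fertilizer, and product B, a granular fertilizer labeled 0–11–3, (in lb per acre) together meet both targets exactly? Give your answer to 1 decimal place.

2253.3 lb product A, 183.3 lb product B

Per-acre balance (a = product A, b = product B):
K₂O: 0.03·a + 0.03·b = 73.1
P₂O₅: 0.055·a + 0.11·b = 144.1
From row1: a = (73.1 − 0.03·b) / 0.03.
Into row2: 0.055·(73.1 − 0.03·b)/0.03 + 0.11·b = 144.1 → b = 183.333, a = 2253.33.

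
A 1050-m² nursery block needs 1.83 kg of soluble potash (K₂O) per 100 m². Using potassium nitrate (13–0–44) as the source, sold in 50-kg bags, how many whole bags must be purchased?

Product per 100 m² = 1.83 / 44% = 4.15909 kg.
Total product = 4.15909 × 1050 / 100 = 43.6705 kg.
Bags = ⌈43.6705 / 50⌉ = 1.

1 bags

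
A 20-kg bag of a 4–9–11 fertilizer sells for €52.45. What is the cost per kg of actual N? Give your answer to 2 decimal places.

N in bag = 20 × 4% = 0.8 kg.
Cost per kg N = €52.45 / 0.8 = €65.5625.

€65.56 per kg N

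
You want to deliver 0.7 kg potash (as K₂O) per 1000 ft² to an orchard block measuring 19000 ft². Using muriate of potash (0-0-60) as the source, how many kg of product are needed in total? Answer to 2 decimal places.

Product per 1000 ft² = 0.7 / 60% = 1.16667 kg.
Total product = 1.16667 × 19000 / 1000 = 22.1667 kg.

22.17 kg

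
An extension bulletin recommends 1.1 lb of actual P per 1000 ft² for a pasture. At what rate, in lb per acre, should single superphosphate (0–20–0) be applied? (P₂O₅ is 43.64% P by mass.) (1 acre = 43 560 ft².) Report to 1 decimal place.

549.0 lb of product per acre

As P₂O₅: 1.1 / 0.4364 = 2.52062 lb per 1000 ft².
Product per 1000 ft² = 2.52062 / 20% = 12.6031 lb.
Convert to per acre: 12.6031 × 43.56 = 548.992 lb.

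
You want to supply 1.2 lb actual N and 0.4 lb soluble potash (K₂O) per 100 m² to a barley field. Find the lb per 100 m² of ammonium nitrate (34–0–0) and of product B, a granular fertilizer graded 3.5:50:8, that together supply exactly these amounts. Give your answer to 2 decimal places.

Let a = lb of ammonium nitrate, b = lb of product B (per 100 m²).
N: 0.34·a + 0.035·b = 1.2
K₂O: 0·a + 0.08·b = 0.4
Solving simultaneously: a = 3.01471, b = 5.

3.01 lb ammonium nitrate, 5.00 lb product B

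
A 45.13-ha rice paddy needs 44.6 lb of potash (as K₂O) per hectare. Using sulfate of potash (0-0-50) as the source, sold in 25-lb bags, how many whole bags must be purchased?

162 bags

Product per hectare = 44.6 / 50% = 89.2 lb.
Total product = 89.2 × 45.13 = 4025.6 lb.
Bags = ⌈4025.6 / 25⌉ = 162.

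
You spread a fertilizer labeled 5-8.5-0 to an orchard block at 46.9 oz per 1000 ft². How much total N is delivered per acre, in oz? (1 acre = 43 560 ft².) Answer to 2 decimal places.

102.15 oz N per acre

nitrogen per 1000 ft² = 46.9 × 5% = 2.345 oz.
Convert to per acre: 2.345 × 43.56 = 102.148 oz.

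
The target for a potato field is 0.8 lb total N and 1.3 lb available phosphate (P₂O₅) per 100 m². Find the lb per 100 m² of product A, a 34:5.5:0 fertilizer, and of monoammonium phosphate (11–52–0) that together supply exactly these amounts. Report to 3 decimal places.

With a, b = lb per 100 m² of product A and monoammonium phosphate:
N: 0.34·a + 0.11·b = 0.8
P₂O₅: 0.055·a + 0.52·b = 1.3
Eliminate a: (row1) − 0.34/0.055·(row2) → -3.10455·b = -7.23636, so b = 2.33089.
Back-substitute: a = (0.8 − 0.11·2.33089) / 0.34 = 1.59883.

1.599 lb product A, 2.331 lb monoammonium phosphate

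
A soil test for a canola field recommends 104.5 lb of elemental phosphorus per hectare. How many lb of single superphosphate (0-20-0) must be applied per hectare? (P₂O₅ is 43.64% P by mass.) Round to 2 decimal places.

As P₂O₅: 104.5 / 0.4364 = 239.459 lb per hectare.
Product per hectare = 239.459 / 20% = 1197.296 lb.

1197.30 lb of product per hectare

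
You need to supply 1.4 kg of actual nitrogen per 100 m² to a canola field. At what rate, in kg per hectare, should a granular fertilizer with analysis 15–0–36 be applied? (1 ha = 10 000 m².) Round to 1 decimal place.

933.3 kg of product per hectare

Product per 100 m² = 1.4 / 15% = 9.33333 kg.
Convert to per hectare: 9.33333 × 100 = 933.333 kg.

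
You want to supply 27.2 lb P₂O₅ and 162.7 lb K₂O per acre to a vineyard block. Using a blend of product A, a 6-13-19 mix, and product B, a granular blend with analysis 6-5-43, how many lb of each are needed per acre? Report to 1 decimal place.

With a, b = lb per acre of product A and product B:
P₂O₅: 0.13·a + 0.05·b = 27.2
K₂O: 0.19·a + 0.43·b = 162.7
Solving simultaneously: a = 76.7457, b = 344.461.

76.7 lb product A, 344.5 lb product B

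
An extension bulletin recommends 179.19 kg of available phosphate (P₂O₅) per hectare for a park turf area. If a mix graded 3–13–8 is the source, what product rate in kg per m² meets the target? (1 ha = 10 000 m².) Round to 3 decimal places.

Product per hectare = 179.19 / 13% = 1378.38 kg.
Convert to per m²: 1378.38 × 0.0001 = 0.137838 kg.

0.138 kg of product per sq m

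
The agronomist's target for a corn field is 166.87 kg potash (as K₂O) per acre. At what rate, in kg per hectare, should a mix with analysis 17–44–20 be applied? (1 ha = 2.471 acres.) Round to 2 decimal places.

Product per acre = 166.87 / 20% = 834.35 kg.
Convert to per hectare: 834.35 × 2.471 = 2061.679 kg.

2061.68 kg of product per hectare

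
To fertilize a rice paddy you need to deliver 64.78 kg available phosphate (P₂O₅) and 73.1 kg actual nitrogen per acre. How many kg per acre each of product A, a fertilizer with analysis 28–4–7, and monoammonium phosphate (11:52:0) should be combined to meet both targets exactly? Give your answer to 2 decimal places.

218.74 kg product A, 107.75 kg monoammonium phosphate

Let a = kg of product A, b = kg of monoammonium phosphate (per acre).
P₂O₅: 0.04·a + 0.52·b = 64.78
N: 0.28·a + 0.11·b = 73.1
From row1: a = (64.78 − 0.52·b) / 0.04.
Into row2: 0.28·(64.78 − 0.52·b)/0.04 + 0.11·b = 73.1 → b = 107.751, a = 218.741.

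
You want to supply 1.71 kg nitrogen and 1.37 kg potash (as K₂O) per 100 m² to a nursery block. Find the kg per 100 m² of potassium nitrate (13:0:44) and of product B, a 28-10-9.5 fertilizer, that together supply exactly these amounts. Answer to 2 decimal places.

Per-100 m² balance (a = potassium nitrate, b = product B):
N: 0.13·a + 0.28·b = 1.71
K₂O: 0.44·a + 0.095·b = 1.37
From row1: a = (1.71 − 0.28·b) / 0.13.
Into row2: 0.44·(1.71 − 0.28·b)/0.13 + 0.095·b = 1.37 → b = 5.18088, a = 1.99504.

2.00 kg potassium nitrate, 5.18 kg product B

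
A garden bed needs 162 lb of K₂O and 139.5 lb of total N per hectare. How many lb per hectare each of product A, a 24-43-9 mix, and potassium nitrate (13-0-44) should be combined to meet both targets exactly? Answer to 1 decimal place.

429.4 lb product A, 280.4 lb potassium nitrate

With a, b = lb per hectare of product A and potassium nitrate:
K₂O: 0.09·a + 0.44·b = 162
N: 0.24·a + 0.13·b = 139.5
Eliminate a: (row1) − 0.09/0.24·(row2) → 0.39125·b = 109.688, so b = 280.351.
Back-substitute: a = (162 − 0.44·280.351) / 0.09 = 429.393.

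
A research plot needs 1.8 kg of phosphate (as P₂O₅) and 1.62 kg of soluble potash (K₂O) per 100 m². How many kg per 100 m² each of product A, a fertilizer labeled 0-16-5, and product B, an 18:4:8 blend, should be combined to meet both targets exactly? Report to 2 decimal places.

7.33 kg product A, 15.67 kg product B

With a, b = kg per 100 m² of product A and product B:
P₂O₅: 0.16·a + 0.04·b = 1.8
K₂O: 0.05·a + 0.08·b = 1.62
Eliminate b: (row1) − 0.04/0.08·(row2) → 0.135·a = 0.99, so a = 7.33333.
Then b = (1.62 − 0.05·7.33333) / 0.08 = 15.6667.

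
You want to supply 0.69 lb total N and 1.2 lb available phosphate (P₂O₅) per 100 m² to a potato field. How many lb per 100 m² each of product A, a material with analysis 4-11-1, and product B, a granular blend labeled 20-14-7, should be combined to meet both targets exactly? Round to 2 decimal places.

8.74 lb product A, 1.70 lb product B

Per-100 m² balance (a = product A, b = product B):
N: 0.04·a + 0.2·b = 0.69
P₂O₅: 0.11·a + 0.14·b = 1.2
Solving simultaneously: a = 8.7439, b = 1.70122.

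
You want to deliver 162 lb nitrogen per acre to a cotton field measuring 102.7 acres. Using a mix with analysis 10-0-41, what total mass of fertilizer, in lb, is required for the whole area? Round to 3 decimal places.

166374.000 lb

Product per acre = 162 / 10% = 1620 lb.
Total product = 1620 × 102.7 = 166374 lb.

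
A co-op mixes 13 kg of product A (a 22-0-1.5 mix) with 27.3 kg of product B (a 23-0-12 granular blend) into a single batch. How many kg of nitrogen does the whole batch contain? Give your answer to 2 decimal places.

N mass = 22%×13 + 23%×27.3 = 9.139 kg.

9.14 kg N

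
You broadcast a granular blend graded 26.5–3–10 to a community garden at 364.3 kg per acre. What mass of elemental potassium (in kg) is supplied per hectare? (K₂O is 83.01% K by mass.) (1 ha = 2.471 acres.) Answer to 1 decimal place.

K₂O per acre = 364.3 × 10% = 36.43 kg.
Elemental K = 36.43 × 0.8301 = 30.2405 kg per acre.
Convert to per hectare: 30.2405 × 2.471 = 74.7244 kg.

74.7 kg K per hectare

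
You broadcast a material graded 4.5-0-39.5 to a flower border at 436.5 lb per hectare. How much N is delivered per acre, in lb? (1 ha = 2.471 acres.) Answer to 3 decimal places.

7.949 lb N per acre

nitrogen per hectare = 436.5 × 4.5% = 19.6425 lb.
Convert to per acre: 19.6425 × 0.404694 = 7.94921 lb.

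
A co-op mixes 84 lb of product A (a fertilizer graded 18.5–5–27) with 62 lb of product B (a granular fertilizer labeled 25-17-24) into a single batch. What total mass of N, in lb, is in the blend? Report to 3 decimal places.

N mass = 18.5%×84 + 25%×62 = 31.04 lb.

31.040 lb N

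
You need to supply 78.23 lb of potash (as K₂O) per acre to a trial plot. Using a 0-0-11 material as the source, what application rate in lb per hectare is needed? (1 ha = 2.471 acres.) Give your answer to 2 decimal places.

Product per acre = 78.23 / 11% = 711.182 lb.
Convert to per hectare: 711.182 × 2.471 = 1757.3303 lb.

1757.33 lb of product per hectare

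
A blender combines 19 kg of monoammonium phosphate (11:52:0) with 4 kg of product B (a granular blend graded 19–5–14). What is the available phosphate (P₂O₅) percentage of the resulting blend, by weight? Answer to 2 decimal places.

Total mass = 19 + 4 = 23 kg.
P₂O₅ mass = 52%×19 + 5%×4 = 10.08 kg.
% P₂O₅ = 10.08 / 23 = 43.8261%.

43.83% P₂O₅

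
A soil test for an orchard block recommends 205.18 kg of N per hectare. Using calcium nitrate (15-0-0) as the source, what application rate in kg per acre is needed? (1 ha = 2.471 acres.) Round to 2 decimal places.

Product per hectare = 205.18 / 15% = 1367.87 kg.
Convert to per acre: 1367.87 × 0.404694 = 553.568 kg.

553.57 kg of product per acre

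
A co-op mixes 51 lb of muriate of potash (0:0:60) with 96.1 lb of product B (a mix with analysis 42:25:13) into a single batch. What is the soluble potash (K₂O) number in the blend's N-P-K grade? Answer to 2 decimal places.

29.30% K₂O

Total mass = 51 + 96.1 = 147.1 lb.
K₂O mass = 60%×51 + 13%×96.1 = 43.093 lb.
% K₂O = 43.093 / 147.1 = 29.295%.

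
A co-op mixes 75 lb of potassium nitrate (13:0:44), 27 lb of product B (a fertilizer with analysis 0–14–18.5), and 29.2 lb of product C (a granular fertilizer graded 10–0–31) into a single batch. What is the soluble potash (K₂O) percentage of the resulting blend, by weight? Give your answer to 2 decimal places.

35.86% K₂O

Total mass = 75 + 27 + 29.2 = 131.2 lb.
K₂O mass = 44%×75 + 18.5%×27 + 31%×29.2 = 47.047 lb.
% K₂O = 47.047 / 131.2 = 35.859%.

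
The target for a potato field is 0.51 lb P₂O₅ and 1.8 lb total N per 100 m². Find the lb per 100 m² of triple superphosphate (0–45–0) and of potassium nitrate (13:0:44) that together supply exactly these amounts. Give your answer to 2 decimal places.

1.13 lb triple superphosphate, 13.85 lb potassium nitrate

Per-100 m² balance (a = triple superphosphate, b = potassium nitrate):
P₂O₅: 0.45·a + 0·b = 0.51
N: 0·a + 0.13·b = 1.8
Solving simultaneously: a = 1.13333, b = 13.8462.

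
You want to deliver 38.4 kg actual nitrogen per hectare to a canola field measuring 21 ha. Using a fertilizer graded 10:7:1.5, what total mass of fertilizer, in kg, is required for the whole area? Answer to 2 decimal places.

8064.00 kg

Product per hectare = 38.4 / 10% = 384 kg.
Total product = 384 × 21 = 8064 kg.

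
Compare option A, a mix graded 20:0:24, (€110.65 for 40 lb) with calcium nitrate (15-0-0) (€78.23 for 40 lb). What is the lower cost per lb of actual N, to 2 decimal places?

option A: N per bag = 40 × 20% = 8 lb; cost = 110.65 / 8 = €13.8313/lb N.
calcium nitrate: N per bag = 40 × 15% = 6 lb; cost = 78.23 / 6 = €13.0383/lb N.
calcium nitrate is cheaper.

€13.04 per lb N (calcium nitrate)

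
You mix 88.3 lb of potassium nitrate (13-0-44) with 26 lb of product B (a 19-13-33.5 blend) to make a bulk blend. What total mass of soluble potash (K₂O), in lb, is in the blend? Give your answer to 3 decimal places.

47.562 lb K₂O

K₂O mass = 44%×88.3 + 33.5%×26 = 47.562 lb.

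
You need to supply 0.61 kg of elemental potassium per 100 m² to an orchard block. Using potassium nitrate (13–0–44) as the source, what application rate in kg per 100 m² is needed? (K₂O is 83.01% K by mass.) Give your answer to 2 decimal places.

1.67 kg of product per hundred sq m

As K₂O: 0.61 / 0.8301 = 0.734851 kg per 100 m².
Product per 100 m² = 0.734851 / 44% = 1.67012 kg.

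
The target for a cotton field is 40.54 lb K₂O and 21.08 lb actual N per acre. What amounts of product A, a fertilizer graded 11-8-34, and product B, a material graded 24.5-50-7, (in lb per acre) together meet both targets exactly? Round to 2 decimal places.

With a, b = lb per acre of product A and product B:
K₂O: 0.34·a + 0.07·b = 40.54
N: 0.11·a + 0.245·b = 21.08
Eliminate b: (row1) − 0.07/0.245·(row2) → 0.308571·a = 34.5171, so a = 111.861.
Then b = (21.08 − 0.11·111.861) / 0.245 = 35.8175.

111.86 lb product A, 35.82 lb product B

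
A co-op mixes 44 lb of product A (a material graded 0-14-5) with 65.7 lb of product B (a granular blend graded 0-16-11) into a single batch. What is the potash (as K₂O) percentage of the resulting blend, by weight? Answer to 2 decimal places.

Total mass = 44 + 65.7 = 109.7 lb.
K₂O mass = 5%×44 + 11%×65.7 = 9.427 lb.
% K₂O = 9.427 / 109.7 = 8.59344%.

8.59% K₂O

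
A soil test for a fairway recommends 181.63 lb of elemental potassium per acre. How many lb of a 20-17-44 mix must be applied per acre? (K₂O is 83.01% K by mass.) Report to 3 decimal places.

497.284 lb of product per acre

As K₂O: 181.63 / 0.8301 = 218.805 lb per acre.
Product per acre = 218.805 / 44% = 497.28401 lb.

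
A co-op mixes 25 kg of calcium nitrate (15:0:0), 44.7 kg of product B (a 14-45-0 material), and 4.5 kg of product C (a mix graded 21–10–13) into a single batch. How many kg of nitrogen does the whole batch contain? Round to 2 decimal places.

10.95 kg N

N mass = 15%×25 + 14%×44.7 + 21%×4.5 = 10.953 kg.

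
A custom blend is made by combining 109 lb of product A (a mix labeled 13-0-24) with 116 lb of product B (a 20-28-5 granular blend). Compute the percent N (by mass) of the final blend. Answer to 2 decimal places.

Total mass = 109 + 116 = 225 lb.
N mass = 13%×109 + 20%×116 = 37.37 lb.
% N = 37.37 / 225 = 16.6089%.

16.61% N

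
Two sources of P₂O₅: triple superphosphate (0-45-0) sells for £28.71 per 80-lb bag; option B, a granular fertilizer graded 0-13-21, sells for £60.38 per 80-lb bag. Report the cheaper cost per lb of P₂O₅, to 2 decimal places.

triple superphosphate: P₂O₅ per bag = 80 × 45% = 36 lb; cost = 28.71 / 36 = £0.7975/lb P₂O₅.
option B: P₂O₅ per bag = 80 × 13% = 10.4 lb; cost = 60.38 / 10.4 = £5.8058/lb P₂O₅.
triple superphosphate is cheaper.

£0.80 per lb P₂O₅ (triple superphosphate)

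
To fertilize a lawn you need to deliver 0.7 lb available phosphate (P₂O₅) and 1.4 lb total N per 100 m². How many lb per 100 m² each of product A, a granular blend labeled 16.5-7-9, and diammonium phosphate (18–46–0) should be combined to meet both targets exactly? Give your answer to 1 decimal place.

8.2 lb product A, 0.3 lb diammonium phosphate

Per-100 m² balance (a = product A, b = diammonium phosphate):
P₂O₅: 0.07·a + 0.46·b = 0.7
N: 0.165·a + 0.18·b = 1.4
From row1: a = (0.7 − 0.46·b) / 0.07.
Into row2: 0.165·(0.7 − 0.46·b)/0.07 + 0.18·b = 1.4 → b = 0.276461, a = 8.18325.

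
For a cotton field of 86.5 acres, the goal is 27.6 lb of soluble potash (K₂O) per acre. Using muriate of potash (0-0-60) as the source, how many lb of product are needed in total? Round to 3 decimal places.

Product per acre = 27.6 / 60% = 46 lb.
Total product = 46 × 86.5 = 3979 lb.

3979.000 lb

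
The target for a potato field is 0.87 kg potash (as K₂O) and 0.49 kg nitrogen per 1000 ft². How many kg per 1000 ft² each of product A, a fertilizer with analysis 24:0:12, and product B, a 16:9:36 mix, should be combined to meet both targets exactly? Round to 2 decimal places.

0.55 kg product A, 2.23 kg product B

Let a = kg of product A, b = kg of product B (per 1000 ft²).
K₂O: 0.12·a + 0.36·b = 0.87
N: 0.24·a + 0.16·b = 0.49
From row1: a = (0.87 − 0.36·b) / 0.12.
Into row2: 0.24·(0.87 − 0.36·b)/0.12 + 0.16·b = 0.49 → b = 2.23214, a = 0.553571.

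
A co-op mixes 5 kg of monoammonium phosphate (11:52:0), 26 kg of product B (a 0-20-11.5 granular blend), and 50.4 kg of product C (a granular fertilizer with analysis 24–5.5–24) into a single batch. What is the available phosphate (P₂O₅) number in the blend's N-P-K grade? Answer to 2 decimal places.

Total mass = 5 + 26 + 50.4 = 81.4 kg.
P₂O₅ mass = 52%×5 + 20%×26 + 5.5%×50.4 = 10.572 kg.
% P₂O₅ = 10.572 / 81.4 = 12.9877%.

12.99% P₂O₅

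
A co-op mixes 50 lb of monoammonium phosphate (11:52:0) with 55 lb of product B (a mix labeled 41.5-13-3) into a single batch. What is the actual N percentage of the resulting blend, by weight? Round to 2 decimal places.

26.98% N

Total mass = 50 + 55 = 105 lb.
N mass = 11%×50 + 41.5%×55 = 28.325 lb.
% N = 28.325 / 105 = 26.9762%.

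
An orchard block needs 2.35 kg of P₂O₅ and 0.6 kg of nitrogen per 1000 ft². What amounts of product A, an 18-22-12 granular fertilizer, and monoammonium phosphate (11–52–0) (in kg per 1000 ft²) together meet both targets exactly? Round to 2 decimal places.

0.77 kg product A, 4.19 kg monoammonium phosphate

Per-1000 ft² balance (a = product A, b = monoammonium phosphate):
P₂O₅: 0.22·a + 0.52·b = 2.35
N: 0.18·a + 0.11·b = 0.6
Eliminate a: (row1) − 0.22/0.18·(row2) → 0.385556·b = 1.61667, so b = 4.19308.
Back-substitute: a = (2.35 − 0.52·4.19308) / 0.22 = 0.770893.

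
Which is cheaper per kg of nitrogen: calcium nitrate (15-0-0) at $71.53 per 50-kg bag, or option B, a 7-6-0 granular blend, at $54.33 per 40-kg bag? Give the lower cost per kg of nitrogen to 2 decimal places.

calcium nitrate: N per bag = 50 × 15% = 7.5 kg; cost = 71.53 / 7.5 = $9.5373/kg N.
option B: N per bag = 40 × 7% = 2.8 kg; cost = 54.33 / 2.8 = $19.4036/kg N.
calcium nitrate is cheaper.

$9.54 per kg N (calcium nitrate)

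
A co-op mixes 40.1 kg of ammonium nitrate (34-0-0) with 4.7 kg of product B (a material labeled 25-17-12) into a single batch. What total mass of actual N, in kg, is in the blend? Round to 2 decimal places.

N mass = 34%×40.1 + 25%×4.7 = 14.809 kg.

14.81 kg N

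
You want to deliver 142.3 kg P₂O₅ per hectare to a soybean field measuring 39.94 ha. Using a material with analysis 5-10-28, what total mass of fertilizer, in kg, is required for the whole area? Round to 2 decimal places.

Product per hectare = 142.3 / 10% = 1423 kg.
Total product = 1423 × 39.94 = 56834.62 kg.

56834.62 kg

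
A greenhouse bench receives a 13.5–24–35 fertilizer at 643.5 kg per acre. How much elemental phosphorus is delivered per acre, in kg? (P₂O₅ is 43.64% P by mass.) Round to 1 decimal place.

67.4 kg P per acre

P₂O₅ per acre = 643.5 × 24% = 154.44 kg.
Elemental P = 154.44 × 0.4364 = 67.3976 kg per acre.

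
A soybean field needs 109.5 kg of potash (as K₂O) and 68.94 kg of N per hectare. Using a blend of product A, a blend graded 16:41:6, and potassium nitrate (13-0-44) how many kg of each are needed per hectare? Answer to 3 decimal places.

257.166 kg product A, 213.796 kg potassium nitrate

Per-hectare balance (a = product A, b = potassium nitrate):
K₂O: 0.06·a + 0.44·b = 109.5
N: 0.16·a + 0.13·b = 68.94
Eliminate a: (row1) − 0.06/0.16·(row2) → 0.39125·b = 83.6475, so b = 213.7955.
Back-substitute: a = (109.5 − 0.44·213.7955) / 0.06 = 257.1661.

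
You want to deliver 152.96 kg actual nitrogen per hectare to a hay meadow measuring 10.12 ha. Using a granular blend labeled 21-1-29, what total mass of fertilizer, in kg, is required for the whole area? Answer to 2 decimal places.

Product per hectare = 152.96 / 21% = 728.381 kg.
Total product = 728.381 × 10.12 = 7371.215 kg.

7371.22 kg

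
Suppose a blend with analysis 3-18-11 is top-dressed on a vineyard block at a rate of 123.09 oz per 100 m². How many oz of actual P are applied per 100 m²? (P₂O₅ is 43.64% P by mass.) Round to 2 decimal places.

P₂O₅ per 100 m² = 123.09 × 18% = 22.1562 oz.
Elemental P = 22.1562 × 0.4364 = 9.66897 oz per 100 m².

9.67 oz P per hundred sq m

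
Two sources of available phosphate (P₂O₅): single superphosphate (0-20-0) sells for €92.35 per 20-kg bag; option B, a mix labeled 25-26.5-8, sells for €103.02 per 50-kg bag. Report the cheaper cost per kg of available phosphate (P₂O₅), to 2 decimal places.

€7.78 per kg P₂O₅ (option B)

single superphosphate: P₂O₅ per bag = 20 × 20% = 4 kg; cost = 92.35 / 4 = €23.0875/kg P₂O₅.
option B: P₂O₅ per bag = 50 × 26.5% = 13.25 kg; cost = 103.02 / 13.25 = €7.7751/kg P₂O₅.
option B is cheaper.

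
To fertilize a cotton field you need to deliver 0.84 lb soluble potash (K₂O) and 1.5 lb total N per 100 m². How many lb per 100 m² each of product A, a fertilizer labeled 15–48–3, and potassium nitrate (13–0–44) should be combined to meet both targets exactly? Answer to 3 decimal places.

Per-100 m² balance (a = product A, b = potassium nitrate):
K₂O: 0.03·a + 0.44·b = 0.84
N: 0.15·a + 0.13·b = 1.5
Eliminate a: (row1) − 0.03/0.15·(row2) → 0.414·b = 0.54, so b = 1.30435.
Back-substitute: a = (0.84 − 0.44·1.30435) / 0.03 = 8.86957.

8.870 lb product A, 1.304 lb potassium nitrate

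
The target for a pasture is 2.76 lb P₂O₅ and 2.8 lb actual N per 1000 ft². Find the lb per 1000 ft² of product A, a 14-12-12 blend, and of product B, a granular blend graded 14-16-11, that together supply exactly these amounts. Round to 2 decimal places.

11.00 lb product A, 9.00 lb product B

Per-1000 ft² balance (a = product A, b = product B):
P₂O₅: 0.12·a + 0.16·b = 2.76
N: 0.14·a + 0.14·b = 2.8
From row1: a = (2.76 − 0.16·b) / 0.12.
Into row2: 0.14·(2.76 − 0.16·b)/0.12 + 0.14·b = 2.8 → b = 9, a = 11.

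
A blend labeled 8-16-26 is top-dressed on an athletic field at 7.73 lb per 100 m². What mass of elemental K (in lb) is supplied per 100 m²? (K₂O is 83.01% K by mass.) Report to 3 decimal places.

K₂O per 100 m² = 7.73 × 26% = 2.0098 lb.
Elemental K = 2.0098 × 0.8301 = 1.66833 lb per 100 m².

1.668 lb K per hundred sq m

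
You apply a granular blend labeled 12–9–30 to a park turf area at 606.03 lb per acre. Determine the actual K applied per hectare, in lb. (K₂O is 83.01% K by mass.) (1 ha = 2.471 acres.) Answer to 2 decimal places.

K₂O per acre = 606.03 × 30% = 181.809 lb.
Elemental K = 181.809 × 0.8301 = 150.92 lb per acre.
Convert to per hectare: 150.92 × 2.471 = 372.922 lb.

372.92 lb K per hectare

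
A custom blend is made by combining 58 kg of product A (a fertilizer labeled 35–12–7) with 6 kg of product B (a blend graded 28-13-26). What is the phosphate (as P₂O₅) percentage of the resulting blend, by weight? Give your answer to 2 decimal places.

Total mass = 58 + 6 = 64 kg.
P₂O₅ mass = 12%×58 + 13%×6 = 7.74 kg.
% P₂O₅ = 7.74 / 64 = 12.0938%.

12.09% P₂O₅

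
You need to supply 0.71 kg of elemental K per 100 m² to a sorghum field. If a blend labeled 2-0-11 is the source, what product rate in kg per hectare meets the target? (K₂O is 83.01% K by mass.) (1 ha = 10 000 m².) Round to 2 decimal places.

As K₂O: 0.71 / 0.8301 = 0.855319 kg per 100 m².
Product per 100 m² = 0.855319 / 11% = 7.77562 kg.
Convert to per hectare: 7.77562 × 100 = 777.562 kg.

777.56 kg of product per hectare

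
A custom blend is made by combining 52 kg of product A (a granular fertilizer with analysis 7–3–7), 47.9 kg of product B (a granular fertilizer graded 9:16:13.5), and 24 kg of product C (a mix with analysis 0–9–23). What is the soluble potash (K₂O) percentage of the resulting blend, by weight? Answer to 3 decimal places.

12.612% K₂O

Total mass = 52 + 47.9 + 24 = 123.9 kg.
K₂O mass = 7%×52 + 13.5%×47.9 + 23%×24 = 15.6265 kg.
% K₂O = 15.6265 / 123.9 = 12.6122%.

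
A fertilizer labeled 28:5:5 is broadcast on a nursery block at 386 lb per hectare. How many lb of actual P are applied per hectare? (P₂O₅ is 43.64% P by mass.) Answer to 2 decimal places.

P₂O₅ per hectare = 386 × 5% = 19.3 lb.
Elemental P = 19.3 × 0.4364 = 8.42252 lb per hectare.

8.42 lb P per hectare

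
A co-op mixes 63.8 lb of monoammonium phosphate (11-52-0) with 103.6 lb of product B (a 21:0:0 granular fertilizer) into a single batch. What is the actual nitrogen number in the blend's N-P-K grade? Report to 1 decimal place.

17.2% N

Total mass = 63.8 + 103.6 = 167.4 lb.
N mass = 11%×63.8 + 21%×103.6 = 28.774 lb.
% N = 28.774 / 167.4 = 17.1888%.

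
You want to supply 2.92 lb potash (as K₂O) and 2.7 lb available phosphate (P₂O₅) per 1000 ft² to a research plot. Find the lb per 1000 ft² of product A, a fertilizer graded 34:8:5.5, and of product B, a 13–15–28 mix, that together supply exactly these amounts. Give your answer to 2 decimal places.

With a, b = lb per 1000 ft² of product A and product B:
K₂O: 0.055·a + 0.28·b = 2.92
P₂O₅: 0.08·a + 0.15·b = 2.7
Eliminate b: (row1) − 0.28/0.15·(row2) → -0.0943333·a = -2.12, so a = 22.4735.
Then b = (2.7 − 0.08·22.4735) / 0.15 = 6.01413.

22.47 lb product A, 6.01 lb product B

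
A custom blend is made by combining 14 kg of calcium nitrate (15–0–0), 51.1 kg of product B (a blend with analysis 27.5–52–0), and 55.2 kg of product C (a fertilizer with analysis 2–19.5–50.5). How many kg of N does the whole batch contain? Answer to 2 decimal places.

17.26 kg N

N mass = 15%×14 + 27.5%×51.1 + 2%×55.2 = 17.2565 kg.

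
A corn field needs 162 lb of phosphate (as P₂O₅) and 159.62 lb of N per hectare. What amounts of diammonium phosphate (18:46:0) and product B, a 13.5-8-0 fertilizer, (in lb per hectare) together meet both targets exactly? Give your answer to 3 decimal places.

190.784 lb diammonium phosphate, 927.992 lb product B

Let a = lb of diammonium phosphate, b = lb of product B (per hectare).
P₂O₅: 0.46·a + 0.08·b = 162
N: 0.18·a + 0.135·b = 159.62
Eliminate b: (row1) − 0.08/0.135·(row2) → 0.353333·a = 67.4104, so a = 190.7841.
Then b = (159.62 − 0.18·190.7841) / 0.135 = 927.9916.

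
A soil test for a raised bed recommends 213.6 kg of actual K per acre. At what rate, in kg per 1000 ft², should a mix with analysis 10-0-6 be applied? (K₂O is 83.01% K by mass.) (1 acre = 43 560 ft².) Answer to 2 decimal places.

As K₂O: 213.6 / 0.8301 = 257.318 kg per acre.
Product per acre = 257.318 / 6% = 4288.64 kg.
Convert to per 1000 ft²: 4288.64 × 0.0229568 = 98.4536 kg.

98.45 kg of product per thousand sq ft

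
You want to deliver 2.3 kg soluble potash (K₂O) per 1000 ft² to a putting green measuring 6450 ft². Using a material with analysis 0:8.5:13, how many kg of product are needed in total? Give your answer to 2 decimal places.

114.12 kg

Product per 1000 ft² = 2.3 / 13% = 17.6923 kg.
Total product = 17.6923 × 6450 / 1000 = 114.115 kg.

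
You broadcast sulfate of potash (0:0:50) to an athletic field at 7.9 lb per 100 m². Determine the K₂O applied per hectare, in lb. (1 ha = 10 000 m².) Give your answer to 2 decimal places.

K₂O per 100 m² = 7.9 × 50% = 3.95 lb.
Convert to per hectare: 3.95 × 100 = 395 lb.

395.00 lb K₂O per hectare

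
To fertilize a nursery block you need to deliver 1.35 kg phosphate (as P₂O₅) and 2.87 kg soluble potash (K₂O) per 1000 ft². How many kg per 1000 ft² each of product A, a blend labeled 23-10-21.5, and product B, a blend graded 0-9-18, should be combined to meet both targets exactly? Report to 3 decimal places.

Per-1000 ft² balance (a = product A, b = product B):
P₂O₅: 0.1·a + 0.09·b = 1.35
K₂O: 0.215·a + 0.18·b = 2.87
From row1: a = (1.35 − 0.09·b) / 0.1.
Into row2: 0.215·(1.35 − 0.09·b)/0.1 + 0.18·b = 2.87 → b = 2.40741, a = 11.3333.

11.333 kg product A, 2.407 kg product B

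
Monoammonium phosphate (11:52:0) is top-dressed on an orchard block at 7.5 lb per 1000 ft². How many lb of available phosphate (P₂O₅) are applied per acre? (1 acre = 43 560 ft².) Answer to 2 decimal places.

169.88 lb P₂O₅ per acre

P₂O₅ per 1000 ft² = 7.5 × 52% = 3.9 lb.
Convert to per acre: 3.9 × 43.56 = 169.884 lb.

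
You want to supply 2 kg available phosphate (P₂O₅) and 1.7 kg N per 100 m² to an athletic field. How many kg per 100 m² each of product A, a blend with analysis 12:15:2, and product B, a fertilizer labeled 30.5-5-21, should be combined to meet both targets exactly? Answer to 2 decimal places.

Let a = kg of product A, b = kg of product B (per 100 m²).
P₂O₅: 0.15·a + 0.05·b = 2
N: 0.12·a + 0.305·b = 1.7
Solving simultaneously: a = 13.2075, b = 0.377358.

13.21 kg product A, 0.38 kg product B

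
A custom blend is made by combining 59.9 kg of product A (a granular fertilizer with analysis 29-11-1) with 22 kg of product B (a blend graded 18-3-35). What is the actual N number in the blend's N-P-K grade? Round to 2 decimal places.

Total mass = 59.9 + 22 = 81.9 kg.
N mass = 29%×59.9 + 18%×22 = 21.331 kg.
% N = 21.331 / 81.9 = 26.0452%.

26.05% N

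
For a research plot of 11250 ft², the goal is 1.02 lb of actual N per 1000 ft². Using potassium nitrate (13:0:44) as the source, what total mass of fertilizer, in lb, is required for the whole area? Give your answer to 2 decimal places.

Product per 1000 ft² = 1.02 / 13% = 7.84615 lb.
Total product = 7.84615 × 11250 / 1000 = 88.2692 lb.

88.27 lb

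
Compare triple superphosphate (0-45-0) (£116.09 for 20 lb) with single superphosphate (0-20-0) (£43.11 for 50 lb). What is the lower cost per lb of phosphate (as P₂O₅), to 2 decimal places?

triple superphosphate: P₂O₅ per bag = 20 × 45% = 9 lb; cost = 116.09 / 9 = £12.8989/lb P₂O₅.
single superphosphate: P₂O₅ per bag = 50 × 20% = 10 lb; cost = 43.11 / 10 = £4.3110/lb P₂O₅.
single superphosphate is cheaper.

£4.31 per lb P₂O₅ (single superphosphate)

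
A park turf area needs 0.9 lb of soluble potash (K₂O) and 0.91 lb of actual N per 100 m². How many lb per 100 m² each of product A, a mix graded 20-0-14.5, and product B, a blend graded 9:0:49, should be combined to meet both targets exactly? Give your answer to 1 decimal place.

With a, b = lb per 100 m² of product A and product B:
K₂O: 0.145·a + 0.49·b = 0.9
N: 0.2·a + 0.09·b = 0.91
From row1: a = (0.9 − 0.49·b) / 0.145.
Into row2: 0.2·(0.9 − 0.49·b)/0.145 + 0.09·b = 0.91 → b = 0.565627, a = 4.29547.

4.3 lb product A, 0.6 lb product B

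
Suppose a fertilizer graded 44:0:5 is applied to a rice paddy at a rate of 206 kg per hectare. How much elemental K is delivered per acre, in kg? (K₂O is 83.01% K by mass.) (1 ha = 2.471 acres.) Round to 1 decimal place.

K₂O per hectare = 206 × 5% = 10.3 kg.
Elemental K = 10.3 × 0.8301 = 8.55003 kg per hectare.
Convert to per acre: 8.55003 × 0.404694 = 3.46015 kg.

3.5 kg K per acre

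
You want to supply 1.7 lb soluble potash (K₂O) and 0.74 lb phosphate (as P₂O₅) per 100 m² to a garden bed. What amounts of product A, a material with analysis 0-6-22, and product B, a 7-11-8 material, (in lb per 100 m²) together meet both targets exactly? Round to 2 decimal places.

With a, b = lb per 100 m² of product A and product B:
K₂O: 0.22·a + 0.08·b = 1.7
P₂O₅: 0.06·a + 0.11·b = 0.74
Solving simultaneously: a = 6.58763, b = 3.13402.

6.59 lb product A, 3.13 lb product B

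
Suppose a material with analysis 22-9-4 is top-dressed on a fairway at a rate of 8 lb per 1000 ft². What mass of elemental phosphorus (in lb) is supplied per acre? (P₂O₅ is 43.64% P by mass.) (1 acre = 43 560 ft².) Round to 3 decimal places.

13.687 lb P per acre

P₂O₅ per 1000 ft² = 8 × 9% = 0.72 lb.
Elemental P = 0.72 × 0.4364 = 0.314208 lb per 1000 ft².
Convert to per acre: 0.314208 × 43.56 = 13.6869 lb.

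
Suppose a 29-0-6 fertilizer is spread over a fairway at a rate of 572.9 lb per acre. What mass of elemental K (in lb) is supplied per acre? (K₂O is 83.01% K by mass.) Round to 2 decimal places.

K₂O per acre = 572.9 × 6% = 34.374 lb.
Elemental K = 34.374 × 0.8301 = 28.5339 lb per acre.

28.53 lb K per acre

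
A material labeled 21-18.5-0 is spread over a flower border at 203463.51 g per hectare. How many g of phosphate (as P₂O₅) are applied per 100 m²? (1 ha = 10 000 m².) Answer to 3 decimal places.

P₂O₅ per hectare = 203463.51 × 18.5% = 37640.7 g.
Convert to per 100 m²: 37640.7 × 0.01 = 376.40749 g.

376.407 g P₂O₅ per hundred sq m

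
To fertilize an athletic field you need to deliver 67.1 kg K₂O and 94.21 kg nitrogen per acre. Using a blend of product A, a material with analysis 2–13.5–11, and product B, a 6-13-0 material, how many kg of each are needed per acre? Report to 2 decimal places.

Let a = kg of product A, b = kg of product B (per acre).
K₂O: 0.11·a + 0·b = 67.1
N: 0.02·a + 0.06·b = 94.21
Eliminate a: (row1) − 0.11/0.02·(row2) → -0.33·b = -451.055, so b = 1366.833.
Back-substitute: a = (67.1 − 0·1366.833) / 0.11 = 610.

610.00 kg product A, 1366.83 kg product B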